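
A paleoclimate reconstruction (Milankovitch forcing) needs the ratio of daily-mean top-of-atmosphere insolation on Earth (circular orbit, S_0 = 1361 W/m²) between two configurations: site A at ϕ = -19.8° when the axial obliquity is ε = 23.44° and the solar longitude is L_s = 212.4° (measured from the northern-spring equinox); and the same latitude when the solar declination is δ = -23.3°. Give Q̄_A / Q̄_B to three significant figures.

— Configuration A (ϕ=-19.8°):
Solar declination: sin δ = sin ε · sin L_s = sin 23.44° × sin 212.4° = -0.21315, so δ = -12.307°.
cos h₀ = −tan(-19.8°) tan(-12.307°) = -0.0785, h₀ = 1.6494 rad.
Bracket: h₀ sin ϕ sin δ + cos ϕ cos δ sin h₀ = 1.6494×-0.33874×-0.21315 + 0.94088×0.97702×0.99691 = 0.119091 + 0.916418 = 1.035509.
Q̄ = (S_0/π) × [bracket] = (1361/π) × 1.035509 = 448.60 W/m².
— Configuration B (ϕ=-19.8°):
cos h₀ = −tan(-19.8°) tan(-23.300°) = -0.1551, h₀ = 1.7265 rad.
Bracket: h₀ sin ϕ sin δ + cos ϕ cos δ sin h₀ = 1.7265×-0.33874×-0.39555 + 0.94088×0.91845×0.98791 = 0.231331 + 0.853704 = 1.085035.
Q̄ = (S_0/π) × [bracket] = (1361/π) × 1.085035 = 470.06 W/m².
Ratio Q̄_A / Q̄_B = 448.60 / 470.06 = 0.9543.

Q̄_A / Q̄_B ≈ 0.954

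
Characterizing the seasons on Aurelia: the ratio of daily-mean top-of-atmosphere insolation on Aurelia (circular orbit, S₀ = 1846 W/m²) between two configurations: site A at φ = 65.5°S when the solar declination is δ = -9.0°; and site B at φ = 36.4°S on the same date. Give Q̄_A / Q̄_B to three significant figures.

— Configuration A (φ=-65.5°):
cos H₀ = −tan(-65.5°) tan(-9.000°) = -0.3475, H₀ = 1.9257 rad.
Bracket: H₀ sin φ sin δ + cos φ cos δ sin H₀ = 1.9257×-0.90996×-0.15643 + 0.41469×0.98769×0.93766 = 0.274114 + 0.384052 = 0.658166.
Q̄ = (S₀/π) × [bracket] = (1846/π) × 0.658166 = 386.74 W/m².
— Configuration B (φ=-36.4°):
cos H₀ = −tan(-36.4°) tan(-9.000°) = -0.1168, H₀ = 1.6878 rad.
Bracket: H₀ sin φ sin δ + cos φ cos δ sin H₀ = 1.6878×-0.59342×-0.15643 + 0.80489×0.98769×0.99316 = 0.156676 + 0.789544 = 0.946220.
Q̄ = (S₀/π) × [bracket] = (1846/π) × 0.946220 = 556.00 W/m².
Ratio Q̄_A / Q̄_B = 386.74 / 556.00 = 0.6956.

Q̄_A / Q̄_B ≈ 0.696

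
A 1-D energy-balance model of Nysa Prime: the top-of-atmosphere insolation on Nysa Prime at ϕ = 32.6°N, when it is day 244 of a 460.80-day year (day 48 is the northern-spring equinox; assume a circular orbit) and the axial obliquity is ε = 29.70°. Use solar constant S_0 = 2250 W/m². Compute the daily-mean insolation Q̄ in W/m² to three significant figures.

Q̄ ≈ 730 W/m²

Solar longitude: L_s = 360° × (244 − 48)/460.80 = 153.125°.
sin δ = sin 29.70° × sin 153.125° = 0.22397, so δ = +12.942°.
cos h₀ = −tan(+32.6°) tan(+12.942°) = -0.1470, h₀ = 1.7183 rad.
Bracket: h₀ sin ϕ sin δ + cos ϕ cos δ sin h₀ = 1.7183×0.53877×0.22397 + 0.84245×0.97460×0.98914 = 0.207344 + 0.812135 = 1.019479.
Q̄ = (S_0/π) × [bracket] = (2250/π) × 1.019479 = 730.1 W/m².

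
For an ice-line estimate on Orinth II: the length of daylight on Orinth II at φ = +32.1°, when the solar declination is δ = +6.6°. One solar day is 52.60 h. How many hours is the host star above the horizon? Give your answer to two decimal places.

cos H₀ = −tan φ · tan δ = −tan(+32.1°) × tan(+6.600°) = -0.0726, so H₀ = 1.6434 rad = 94.16°.
Daylight = 2H₀/(2π) × 52.60 h = (1.6434/π) × 52.60 = 27.52 h.

27.52 h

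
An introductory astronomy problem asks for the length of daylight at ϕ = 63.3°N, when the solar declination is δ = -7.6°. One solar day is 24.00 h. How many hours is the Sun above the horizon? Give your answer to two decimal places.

cos h₀ = −tan ϕ · tan δ = −tan(+63.3°) × tan(-7.600°) = 0.2653, so h₀ = 1.3023 rad = 74.62°.
Daylight = 2h₀/(2π) × 24.00 h = (1.3023/π) × 24.00 = 9.95 h.

9.95 h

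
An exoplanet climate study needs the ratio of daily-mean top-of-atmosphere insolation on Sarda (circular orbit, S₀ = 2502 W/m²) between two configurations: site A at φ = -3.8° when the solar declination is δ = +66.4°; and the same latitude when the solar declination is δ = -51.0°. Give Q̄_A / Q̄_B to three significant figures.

— Configuration A (φ=-3.8°):
cos H₀ = −tan(-3.8°) tan(+66.400°) = 0.1520, H₀ = 1.4182 rad.
Bracket: H₀ sin φ sin δ + cos φ cos δ sin H₀ = 1.4182×-0.06627×0.91636 + 0.99780×0.40035×0.98838 = -0.086123 + 0.394827 = 0.308704.
Q̄ = (S₀/π) × [bracket] = (2502/π) × 0.308704 = 245.86 W/m².
— Configuration B (φ=-3.8°):
cos H₀ = −tan(-3.8°) tan(-51.000°) = -0.0820, H₀ = 1.6529 rad.
Bracket: H₀ sin φ sin δ + cos φ cos δ sin H₀ = 1.6529×-0.06627×-0.77715 + 0.99780×0.62932×0.99663 = 0.085127 + 0.625819 = 0.710946.
Q̄ = (S₀/π) × [bracket] = (2502/π) × 0.710946 = 566.21 W/m².
Ratio Q̄_A / Q̄_B = 245.86 / 566.21 = 0.4342.

Q̄_A / Q̄_B ≈ 0.434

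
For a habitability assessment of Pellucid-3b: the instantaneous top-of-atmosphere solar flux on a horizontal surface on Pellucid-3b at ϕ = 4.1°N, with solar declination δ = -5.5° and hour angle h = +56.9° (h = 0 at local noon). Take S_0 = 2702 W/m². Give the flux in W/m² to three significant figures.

1.45e+03 W/m²

cos θ_z = sin ϕ sin δ + cos ϕ cos δ cos h = -0.006853 + 0.542197 = 0.535344.
Flux = S_0 · cos θ_z = 2702 × 0.535344 = 1446 W/m².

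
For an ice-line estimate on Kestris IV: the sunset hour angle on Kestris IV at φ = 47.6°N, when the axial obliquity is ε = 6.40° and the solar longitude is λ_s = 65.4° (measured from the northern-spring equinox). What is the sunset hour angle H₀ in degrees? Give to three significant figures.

H₀ = 96.4°

Solar declination: sin δ = sin ε · sin λ_s = sin 6.40° × sin 65.4° = 0.10135, so δ = +5.817°.
cos H₀ = −tan φ · tan δ = −tan(+47.6°) × tan(+5.817°) = -0.1116, so H₀ = 1.6826 rad = 96.41°.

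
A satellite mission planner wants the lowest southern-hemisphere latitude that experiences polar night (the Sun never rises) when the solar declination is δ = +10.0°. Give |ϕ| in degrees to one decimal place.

|ϕ| = 80.0°

Polar night requires cos h₀ = −tan ϕ tan δ ≥ 1, i.e. tan ϕ tan δ ≤ −1.
The boundary is |tan ϕ| · |tan δ| = 1, so |ϕ| = 90° − |δ| = 90° − 10.0° = 80.0° in the southern hemisphere.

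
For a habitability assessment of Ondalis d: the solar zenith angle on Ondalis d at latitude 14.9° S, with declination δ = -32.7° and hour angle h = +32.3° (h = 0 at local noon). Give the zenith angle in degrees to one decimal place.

cos θ_z = sin φ sin δ + cos φ cos δ cos h = 0.138914 + 0.687380 = 0.826294.
θ_z = arccos(0.826294) = 34.3°.

θ_z = 34.3°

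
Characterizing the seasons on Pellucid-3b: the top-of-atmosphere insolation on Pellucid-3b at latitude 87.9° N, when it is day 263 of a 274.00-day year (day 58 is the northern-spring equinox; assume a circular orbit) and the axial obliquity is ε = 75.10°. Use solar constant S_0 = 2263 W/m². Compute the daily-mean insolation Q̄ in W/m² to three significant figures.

Solar longitude: L_s = 360° × (263 − 58)/274.00 = 269.343°.
sin δ = sin 75.10° × sin 269.343° = -0.96631, so δ = -75.086°.
cos h₀ = −tan(+87.9°) tan(-75.086°) = 102.3920 ≥ 1 ⇒ polar night, h₀ = 0 and Q̄ = 0.

Q̄ ≈ 0.00 W/m²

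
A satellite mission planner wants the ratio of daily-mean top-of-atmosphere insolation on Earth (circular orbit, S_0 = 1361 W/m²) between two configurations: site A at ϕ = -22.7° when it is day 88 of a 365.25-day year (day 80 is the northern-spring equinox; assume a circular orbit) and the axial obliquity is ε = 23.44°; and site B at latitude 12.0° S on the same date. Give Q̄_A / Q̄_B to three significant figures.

— Configuration A (ϕ=-22.7°):
Solar longitude: L_s = 360° × (88 − 80)/365.25 = 7.885°.
sin δ = sin 23.44° × sin 7.885° = 0.05457, so δ = +3.128°.
cos h₀ = −tan(-22.7°) tan(+3.128°) = 0.0229, h₀ = 1.5479 rad.
Bracket: h₀ sin ϕ sin δ + cos ϕ cos δ sin h₀ = 1.5479×-0.38591×0.05457 + 0.92254×0.99851×0.99974 = -0.032597 + 0.920926 = 0.888329.
Q̄ = (S_0/π) × [bracket] = (1361/π) × 0.888329 = 384.84 W/m².
— Configuration B (ϕ=-12.0°):
cos h₀ = −tan(-12.0°) tan(+3.128°) = 0.0116, h₀ = 1.5592 rad.
Bracket: h₀ sin ϕ sin δ + cos ϕ cos δ sin h₀ = 1.5592×-0.20791×0.05457 + 0.97815×0.99851×0.99993 = -0.017690 + 0.976624 = 0.958934.
Q̄ = (S_0/π) × [bracket] = (1361/π) × 0.958934 = 415.43 W/m².
Ratio Q̄_A / Q̄_B = 384.84 / 415.43 = 0.9264.

Q̄_A / Q̄_B ≈ 0.926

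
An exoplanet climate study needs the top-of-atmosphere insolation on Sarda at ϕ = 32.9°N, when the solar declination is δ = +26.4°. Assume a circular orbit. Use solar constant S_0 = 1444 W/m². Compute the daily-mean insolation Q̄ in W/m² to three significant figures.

cos h₀ = −tan(+32.9°) tan(+26.400°) = -0.3211, h₀ = 1.8977 rad.
Bracket: h₀ sin ϕ sin δ + cos ϕ cos δ sin h₀ = 1.8977×0.54317×0.44464 + 0.83962×0.89571×0.94703 = 0.458323 + 0.712220 = 1.170543.
Q̄ = (S_0/π) × [bracket] = (1444/π) × 1.170543 = 538.0 W/m².

Q̄ ≈ 538 W/m²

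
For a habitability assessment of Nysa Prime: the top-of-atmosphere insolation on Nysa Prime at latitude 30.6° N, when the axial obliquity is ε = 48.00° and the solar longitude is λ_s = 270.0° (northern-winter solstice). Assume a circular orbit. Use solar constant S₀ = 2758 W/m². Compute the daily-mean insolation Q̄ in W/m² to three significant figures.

Q̄ ≈ 97.6 W/m²

Solar declination: sin δ = sin ε · sin λ_s = sin 48.00° × sin 270.0° = -0.74314, so δ = -48.000°.
cos H₀ = −tan(+30.6°) tan(-48.000°) = 0.6568, H₀ = 0.8542 rad.
Bracket: H₀ sin φ sin δ + cos φ cos δ sin H₀ = 0.8542×0.50904×-0.74314 + 0.86074×0.66913×0.75405 = -0.323134 + 0.434293 = 0.111159.
Q̄ = (S₀/π) × [bracket] = (2758/π) × 0.111159 = 97.59 W/m².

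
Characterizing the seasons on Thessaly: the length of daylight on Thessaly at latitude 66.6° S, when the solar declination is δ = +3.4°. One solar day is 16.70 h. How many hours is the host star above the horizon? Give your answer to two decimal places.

cos H₀ = −tan φ · tan δ = −tan(-66.6°) × tan(+3.400°) = 0.1373, so H₀ = 1.4331 rad = 82.11°.
Daylight = 2H₀/(2π) × 16.70 h = (1.4331/π) × 16.70 = 7.62 h.

7.62 h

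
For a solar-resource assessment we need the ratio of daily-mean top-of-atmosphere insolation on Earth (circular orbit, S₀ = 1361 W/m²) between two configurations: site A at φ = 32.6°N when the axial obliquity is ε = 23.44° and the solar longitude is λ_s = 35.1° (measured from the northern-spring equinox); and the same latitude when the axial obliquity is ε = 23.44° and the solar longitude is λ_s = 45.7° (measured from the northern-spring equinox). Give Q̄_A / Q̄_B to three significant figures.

Q̄_A / Q̄_B ≈ 0.962

— Configuration A (φ=+32.6°):
Solar declination: sin δ = sin ε · sin λ_s = sin 23.44° × sin 35.1° = 0.22873, so δ = +13.222°.
cos H₀ = −tan(+32.6°) tan(+13.222°) = -0.1503, H₀ = 1.7216 rad.
Bracket: H₀ sin φ sin δ + cos φ cos δ sin H₀ = 1.7216×0.53877×0.22873 + 0.84245×0.97349×0.98865 = 0.212158 + 0.810808 = 1.022966.
Q̄ = (S₀/π) × [bracket] = (1361/π) × 1.022966 = 443.17 W/m².
— Configuration B (φ=+32.6°):
Solar declination: sin δ = sin ε · sin λ_s = sin 23.44° × sin 45.7° = 0.28469, so δ = +16.541°.
cos H₀ = −tan(+32.6°) tan(+16.541°) = -0.1899, H₀ = 1.7619 rad.
Bracket: H₀ sin φ sin δ + cos φ cos δ sin H₀ = 1.7619×0.53877×0.28469 + 0.84245×0.95862×0.98180 = 0.270245 + 0.792891 = 1.063136.
Q̄ = (S₀/π) × [bracket] = (1361/π) × 1.063136 = 460.57 W/m².
Ratio Q̄_A / Q̄_B = 443.17 / 460.57 = 0.9622.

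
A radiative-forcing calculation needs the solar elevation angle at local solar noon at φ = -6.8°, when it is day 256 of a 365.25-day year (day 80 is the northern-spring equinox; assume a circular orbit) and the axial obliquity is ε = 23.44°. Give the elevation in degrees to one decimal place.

Solar longitude: λ_s = 360° × (256 − 80)/365.25 = 173.470°.
sin δ = sin 23.44° × sin 173.470° = 0.04524, so δ = +2.593°.
At local noon the hour angle is zero, so the zenith angle equals |φ − δ| = |-6.8° − (+2.593°)| = 9.393°.
Elevation = 90° − 9.393° = 80.6°.

80.6°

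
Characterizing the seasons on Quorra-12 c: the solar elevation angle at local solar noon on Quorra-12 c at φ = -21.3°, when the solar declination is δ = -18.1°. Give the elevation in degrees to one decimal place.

At local noon the hour angle is zero, so the zenith angle equals |φ − δ| = |-21.3° − (-18.100°)| = 3.200°.
Elevation = 90° − 3.200° = 86.8°.

86.8°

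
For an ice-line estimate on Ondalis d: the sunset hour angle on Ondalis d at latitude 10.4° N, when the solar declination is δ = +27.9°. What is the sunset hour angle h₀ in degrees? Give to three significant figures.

cos h₀ = −tan ϕ · tan δ = −tan(+10.4°) × tan(+27.900°) = -0.0972, so h₀ = 1.6681 rad = 95.58°.

h₀ = 95.6°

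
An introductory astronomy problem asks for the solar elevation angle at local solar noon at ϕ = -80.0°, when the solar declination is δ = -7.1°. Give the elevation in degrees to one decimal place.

At local noon the hour angle is zero, so the zenith angle equals |ϕ − δ| = |-80.0° − (-7.100°)| = 72.900°.
Elevation = 90° − 72.900° = 17.1°.

17.1°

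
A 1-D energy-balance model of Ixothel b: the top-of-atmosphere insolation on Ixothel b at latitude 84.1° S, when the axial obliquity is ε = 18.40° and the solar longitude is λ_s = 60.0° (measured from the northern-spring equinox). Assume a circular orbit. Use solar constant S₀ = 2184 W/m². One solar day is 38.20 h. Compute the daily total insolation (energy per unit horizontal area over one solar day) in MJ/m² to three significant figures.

Solar declination: sin δ = sin ε · sin λ_s = sin 18.40° × sin 60.0° = 0.27336, so δ = +15.864°.
cos H₀ = −tan(-84.1°) tan(+15.864°) = 2.7500 ≥ 1 ⇒ polar night, H₀ = 0 and Q̄ = 0.
Daily total = Q̄ × 38.20 h × 3600 s/h = 0.00 MJ/m².

0.00 MJ/m²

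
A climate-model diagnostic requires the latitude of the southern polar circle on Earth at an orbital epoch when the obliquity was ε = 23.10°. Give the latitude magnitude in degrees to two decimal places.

66.90°

The polar circle is the lowest latitude that experiences at least one full rotation of continuous darkness at the northern-summer solstice; it lies at |φ| = 90° − ε = 90° − 23.10° = 66.90°.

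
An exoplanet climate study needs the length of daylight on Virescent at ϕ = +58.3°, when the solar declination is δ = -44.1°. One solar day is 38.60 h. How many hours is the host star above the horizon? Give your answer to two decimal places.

cos h₀ = −tan ϕ · tan δ = 1.5691 ≥ 1, so the host star never rises (polar night) and h₀ = 0.
Daylight = 2h₀/(2π) × 38.60 h = (0.0000/π) × 38.60 = 0.00 h.

0.00 h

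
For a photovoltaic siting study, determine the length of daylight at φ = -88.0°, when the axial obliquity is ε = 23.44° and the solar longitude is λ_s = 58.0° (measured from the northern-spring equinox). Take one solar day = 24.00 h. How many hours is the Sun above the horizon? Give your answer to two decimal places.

0.00 h

Solar declination: sin δ = sin ε · sin λ_s = sin 23.44° × sin 58.0° = 0.33734, so δ = +19.715°.
cos H₀ = −tan φ · tan δ = 10.2618 ≥ 1, so the Sun never rises (polar night) and H₀ = 0.
Daylight = 2H₀/(2π) × 24.00 h = (0.0000/π) × 24.00 = 0.00 h.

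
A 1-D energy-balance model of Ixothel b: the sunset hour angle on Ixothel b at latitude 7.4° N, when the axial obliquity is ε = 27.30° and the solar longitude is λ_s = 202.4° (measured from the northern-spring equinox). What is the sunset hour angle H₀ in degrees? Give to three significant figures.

Solar declination: sin δ = sin ε · sin λ_s = sin 27.30° × sin 202.4° = -0.17478, so δ = -10.066°.
cos H₀ = −tan φ · tan δ = −tan(+7.4°) × tan(-10.066°) = 0.0231, so H₀ = 1.5477 rad = 88.68°.

H₀ = 88.7°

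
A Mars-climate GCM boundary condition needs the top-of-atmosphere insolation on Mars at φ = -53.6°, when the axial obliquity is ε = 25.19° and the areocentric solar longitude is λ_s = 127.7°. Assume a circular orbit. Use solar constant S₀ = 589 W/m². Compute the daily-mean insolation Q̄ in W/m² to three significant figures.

sin δ = sin 25.19° × sin 127.7° = 0.33676, so δ = +19.680°.
cos H₀ = −tan(-53.6°) tan(+19.680°) = 0.4851, H₀ = 1.0643 rad.
Bracket: H₀ sin φ sin δ + cos φ cos δ sin H₀ = 1.0643×-0.80489×0.33676 + 0.59342×0.94159×0.87445 = -0.288484 + 0.488606 = 0.200122.
Q̄ = (S₀/π) × [bracket] = (589/π) × 0.200122 = 37.52 W/m².

Q̄ ≈ 37.5 W/m²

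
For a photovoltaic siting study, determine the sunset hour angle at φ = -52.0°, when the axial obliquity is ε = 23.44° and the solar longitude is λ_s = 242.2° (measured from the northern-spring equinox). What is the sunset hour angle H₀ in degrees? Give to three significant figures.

Solar declination: sin δ = sin ε · sin λ_s = sin 23.44° × sin 242.2° = -0.35188, so δ = -20.602°.
cos H₀ = −tan φ · tan δ = −tan(-52.0°) × tan(-20.602°) = -0.4812, so H₀ = 2.0728 rad = 118.76°.

H₀ = 119°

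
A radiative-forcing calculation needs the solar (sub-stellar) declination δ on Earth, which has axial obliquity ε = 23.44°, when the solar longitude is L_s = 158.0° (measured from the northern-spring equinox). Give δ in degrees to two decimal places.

δ = +8.57°

sin δ = sin ε · sin L_s = sin 23.44° × sin 158.0° = 0.149014.
δ = arcsin(0.149014) = +8.57°.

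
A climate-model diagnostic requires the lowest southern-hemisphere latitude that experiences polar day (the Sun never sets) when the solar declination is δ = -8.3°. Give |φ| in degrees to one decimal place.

Polar day requires cos H₀ = −tan φ tan δ ≤ −1, i.e. tan φ tan δ ≥ 1.
The boundary is |tan φ| · |tan δ| = 1, so |φ| = 90° − |δ| = 90° − 8.3° = 81.7° in the southern hemisphere.

|φ| = 81.7°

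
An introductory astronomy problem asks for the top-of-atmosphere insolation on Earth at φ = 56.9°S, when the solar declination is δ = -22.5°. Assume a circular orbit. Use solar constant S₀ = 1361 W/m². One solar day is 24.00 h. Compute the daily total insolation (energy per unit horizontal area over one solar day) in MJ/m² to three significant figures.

41.7 MJ/m²

cos H₀ = −tan(-56.9°) tan(-22.500°) = -0.6354, H₀ = 2.2593 rad.
Bracket: H₀ sin φ sin δ + cos φ cos δ sin H₀ = 2.2593×-0.83772×-0.38268 + 0.54610×0.92388×0.77218 = 0.724283 + 0.389589 = 1.113872.
Q̄ = (S₀/π) × [bracket] = (1361/π) × 1.113872 = 482.55 W/m².
Daily total = Q̄ × 24.00 h × 3600 s/h = 482.55 × 24.00 × 3600 / 10⁶ = 41.69 MJ/m².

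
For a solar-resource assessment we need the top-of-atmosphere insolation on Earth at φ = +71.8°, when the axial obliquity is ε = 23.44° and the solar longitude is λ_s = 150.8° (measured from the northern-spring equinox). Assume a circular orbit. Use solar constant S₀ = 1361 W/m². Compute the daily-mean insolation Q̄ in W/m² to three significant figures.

Q̄ ≈ 283 W/m²

Solar declination: sin δ = sin ε · sin λ_s = sin 23.44° × sin 150.8° = 0.19406, so δ = +11.190°.
cos H₀ = −tan(+71.8°) tan(+11.190°) = -0.6017, H₀ = 2.2164 rad.
Bracket: H₀ sin φ sin δ + cos φ cos δ sin H₀ = 2.2164×0.94997×0.19406 + 0.31233×0.98099×0.79873 = 0.408596 + 0.244725 = 0.653321.
Q̄ = (S₀/π) × [bracket] = (1361/π) × 0.653321 = 283.0 W/m².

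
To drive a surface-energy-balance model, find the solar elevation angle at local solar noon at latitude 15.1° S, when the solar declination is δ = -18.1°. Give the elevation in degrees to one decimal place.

At local noon the hour angle is zero, so the zenith angle equals |φ − δ| = |-15.1° − (-18.100°)| = 3.000°.
Elevation = 90° − 3.000° = 87.0°.

87.0°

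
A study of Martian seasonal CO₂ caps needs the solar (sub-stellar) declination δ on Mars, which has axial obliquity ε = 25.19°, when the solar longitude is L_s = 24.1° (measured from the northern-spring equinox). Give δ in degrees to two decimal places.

δ = +10.01°

sin δ = sin ε · sin L_s = sin 25.19° × sin 24.1° = 0.173794.
δ = arcsin(0.173794) = +10.01°.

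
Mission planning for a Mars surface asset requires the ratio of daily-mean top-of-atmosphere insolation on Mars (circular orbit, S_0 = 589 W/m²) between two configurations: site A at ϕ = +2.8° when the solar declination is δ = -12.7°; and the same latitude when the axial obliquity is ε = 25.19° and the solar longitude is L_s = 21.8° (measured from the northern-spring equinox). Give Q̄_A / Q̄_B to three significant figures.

Q̄_A / Q̄_B ≈ 0.959

— Configuration A (ϕ=+2.8°):
cos h₀ = −tan(+2.8°) tan(-12.700°) = 0.0110, h₀ = 1.5598 rad.
Bracket: h₀ sin ϕ sin δ + cos ϕ cos δ sin h₀ = 1.5598×0.04885×-0.21985 + 0.99881×0.97553×0.99994 = -0.016752 + 0.974311 = 0.957559.
Q̄ = (S_0/π) × [bracket] = (589/π) × 0.957559 = 179.53 W/m².
— Configuration B (ϕ=+2.8°):
Solar declination: sin δ = sin ε · sin L_s = sin 25.19° × sin 21.8° = 0.15806, so δ = +9.094°.
cos h₀ = −tan(+2.8°) tan(+9.094°) = -0.0078, h₀ = 1.5786 rad.
Bracket: h₀ sin ϕ sin δ + cos ϕ cos δ sin h₀ = 1.5786×0.04885×0.15806 + 0.99881×0.98743×0.99997 = 0.012189 + 0.986225 = 0.998414.
Q̄ = (S_0/π) × [bracket] = (589/π) × 0.998414 = 187.19 W/m².
Ratio Q̄_A / Q̄_B = 179.53 / 187.19 = 0.9591.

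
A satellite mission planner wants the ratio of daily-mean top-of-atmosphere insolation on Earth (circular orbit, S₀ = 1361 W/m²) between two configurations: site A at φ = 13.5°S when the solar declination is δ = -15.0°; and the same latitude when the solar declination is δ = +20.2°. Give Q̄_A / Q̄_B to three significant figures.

Q̄_A / Q̄_B ≈ 1.31

— Configuration A (φ=-13.5°):
cos H₀ = −tan(-13.5°) tan(-15.000°) = -0.0643, H₀ = 1.6352 rad.
Bracket: H₀ sin φ sin δ + cos φ cos δ sin H₀ = 1.6352×-0.23345×-0.25882 + 0.97237×0.96593×0.99793 = 0.098801 + 0.937297 = 1.036098.
Q̄ = (S₀/π) × [bracket] = (1361/π) × 1.036098 = 448.86 W/m².
— Configuration B (φ=-13.5°):
cos H₀ = −tan(-13.5°) tan(+20.200°) = 0.0883, H₀ = 1.4823 rad.
Bracket: H₀ sin φ sin δ + cos φ cos δ sin H₀ = 1.4823×-0.23345×0.34530 + 0.97237×0.93849×0.99609 = -0.119489 + 0.908991 = 0.789502.
Q̄ = (S₀/π) × [bracket] = (1361/π) × 0.789502 = 342.03 W/m².
Ratio Q̄_A / Q̄_B = 448.86 / 342.03 = 1.312.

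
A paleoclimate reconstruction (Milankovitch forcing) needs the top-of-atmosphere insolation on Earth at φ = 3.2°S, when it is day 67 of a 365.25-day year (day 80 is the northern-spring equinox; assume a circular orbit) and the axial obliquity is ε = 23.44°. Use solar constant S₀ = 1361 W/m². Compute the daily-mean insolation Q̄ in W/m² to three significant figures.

Q̄ ≈ 434 W/m²

Solar longitude: λ_s = 360° × (67 − 80)/365.25 = -12.813°, i.e. -12.813° + 360° = 347.187°.
sin δ = sin 23.44° × sin 347.187° = -0.08822, so δ = -5.061°.
cos H₀ = −tan(-3.2°) tan(-5.061°) = -0.0050, H₀ = 1.5757 rad.
Bracket: H₀ sin φ sin δ + cos φ cos δ sin H₀ = 1.5757×-0.05582×-0.08822 + 0.99844×0.99610×0.99999 = 0.007759 + 0.994536 = 1.002295.
Q̄ = (S₀/π) × [bracket] = (1361/π) × 1.002295 = 434.2 W/m².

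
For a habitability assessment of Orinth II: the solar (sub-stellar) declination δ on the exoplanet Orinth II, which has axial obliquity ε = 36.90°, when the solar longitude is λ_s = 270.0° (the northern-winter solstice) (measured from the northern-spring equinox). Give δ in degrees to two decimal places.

sin δ = sin ε · sin λ_s = sin 36.90° × sin 270.0° = -0.600420.
δ = arcsin(-0.600420) = -36.90°.

δ = -36.90°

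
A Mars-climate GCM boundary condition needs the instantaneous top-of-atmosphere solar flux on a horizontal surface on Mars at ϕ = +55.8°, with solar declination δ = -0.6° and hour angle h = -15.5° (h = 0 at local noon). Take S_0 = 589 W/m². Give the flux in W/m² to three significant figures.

cos θ_z = sin ϕ sin δ + cos ϕ cos δ cos h = -0.008661 + 0.541611 = 0.532950.
Flux = S_0 · cos θ_z = 589 × 0.532950 = 313.9 W/m².

314 W/m²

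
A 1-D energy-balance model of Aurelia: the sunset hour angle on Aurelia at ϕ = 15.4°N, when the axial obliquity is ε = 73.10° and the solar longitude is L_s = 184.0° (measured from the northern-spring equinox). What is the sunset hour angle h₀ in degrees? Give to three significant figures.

Solar declination: sin δ = sin ε · sin L_s = sin 73.10° × sin 184.0° = -0.06674, so δ = -3.827°.
cos h₀ = −tan ϕ · tan δ = −tan(+15.4°) × tan(-3.827°) = 0.0184, so h₀ = 1.5524 rad = 88.94°.

h₀ = 88.9°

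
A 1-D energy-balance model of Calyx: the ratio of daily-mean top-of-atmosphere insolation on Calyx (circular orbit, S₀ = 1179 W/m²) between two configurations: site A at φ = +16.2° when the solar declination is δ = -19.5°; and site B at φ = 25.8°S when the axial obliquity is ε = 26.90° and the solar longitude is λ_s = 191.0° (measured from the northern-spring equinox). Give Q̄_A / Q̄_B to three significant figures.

Q̄_A / Q̄_B ≈ 0.798

— Configuration A (φ=+16.2°):
cos H₀ = −tan(+16.2°) tan(-19.500°) = 0.1029, H₀ = 1.4677 rad.
Bracket: H₀ sin φ sin δ + cos φ cos δ sin H₀ = 1.4677×0.27899×-0.33381 + 0.96029×0.94264×0.99469 = -0.136686 + 0.900401 = 0.763715.
Q̄ = (S₀/π) × [bracket] = (1179/π) × 0.763715 = 286.61 W/m².
— Configuration B (φ=-25.8°):
Solar declination: sin δ = sin ε · sin λ_s = sin 26.90° × sin 191.0° = -0.08633, so δ = -4.952°.
cos H₀ = −tan(-25.8°) tan(-4.952°) = -0.0419, H₀ = 1.6127 rad.
Bracket: H₀ sin φ sin δ + cos φ cos δ sin H₀ = 1.6127×-0.43523×-0.08633 + 0.90032×0.99627×0.99912 = 0.060595 + 0.896172 = 0.956767.
Q̄ = (S₀/π) × [bracket] = (1179/π) × 0.956767 = 359.06 W/m².
Ratio Q̄_A / Q̄_B = 286.61 / 359.06 = 0.7982.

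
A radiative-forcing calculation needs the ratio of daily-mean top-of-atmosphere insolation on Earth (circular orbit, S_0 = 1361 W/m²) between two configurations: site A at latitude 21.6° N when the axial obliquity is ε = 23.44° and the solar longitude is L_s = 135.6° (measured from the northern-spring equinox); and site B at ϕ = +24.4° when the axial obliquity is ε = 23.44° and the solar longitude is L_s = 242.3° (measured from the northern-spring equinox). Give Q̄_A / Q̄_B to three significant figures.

Q̄_A / Q̄_B ≈ 1.67

— Configuration A (ϕ=+21.6°):
Solar declination: sin δ = sin ε · sin L_s = sin 23.44° × sin 135.6° = 0.27832, so δ = +16.160°.
cos h₀ = −tan(+21.6°) tan(+16.160°) = -0.1147, h₀ = 1.6858 rad.
Bracket: h₀ sin ϕ sin δ + cos ϕ cos δ sin h₀ = 1.6858×0.36812×0.27832 + 0.92978×0.96049×0.99340 = 0.172719 + 0.887150 = 1.059869.
Q̄ = (S_0/π) × [bracket] = (1361/π) × 1.059869 = 459.16 W/m².
— Configuration B (ϕ=+24.4°):
Solar declination: sin δ = sin ε · sin L_s = sin 23.44° × sin 242.3° = -0.35220, so δ = -20.622°.
cos h₀ = −tan(+24.4°) tan(-20.622°) = 0.1707, h₀ = 1.3993 rad.
Bracket: h₀ sin ϕ sin δ + cos ϕ cos δ sin h₀ = 1.3993×0.41310×-0.35220 + 0.91068×0.93592×0.98532 = -0.203590 + 0.839812 = 0.636222.
Q̄ = (S_0/π) × [bracket] = (1361/π) × 0.636222 = 275.62 W/m².
Ratio Q̄_A / Q̄_B = 459.16 / 275.62 = 1.666.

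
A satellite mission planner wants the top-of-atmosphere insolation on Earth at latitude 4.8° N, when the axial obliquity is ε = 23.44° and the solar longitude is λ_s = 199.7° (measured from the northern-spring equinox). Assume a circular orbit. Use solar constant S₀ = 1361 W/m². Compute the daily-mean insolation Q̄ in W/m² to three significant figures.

Solar declination: sin δ = sin ε · sin λ_s = sin 23.44° × sin 199.7° = -0.13409, so δ = -7.706°.
cos H₀ = −tan(+4.8°) tan(-7.706°) = 0.0114, H₀ = 1.5594 rad.
Bracket: H₀ sin φ sin δ + cos φ cos δ sin H₀ = 1.5594×0.08368×-0.13409 + 0.99649×0.99097×0.99994 = -0.017497 + 0.987432 = 0.969935.
Q̄ = (S₀/π) × [bracket] = (1361/π) × 0.969935 = 420.2 W/m².

Q̄ ≈ 420 W/m²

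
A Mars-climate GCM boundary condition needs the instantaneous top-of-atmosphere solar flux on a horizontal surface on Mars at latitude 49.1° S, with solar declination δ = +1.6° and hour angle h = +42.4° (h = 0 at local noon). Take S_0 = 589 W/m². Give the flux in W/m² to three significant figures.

cos θ_z = sin ϕ sin δ + cos ϕ cos δ cos h = -0.021105 + 0.483308 = 0.462203.
Flux = S_0 · cos θ_z = 589 × 0.462203 = 272.2 W/m².

272 W/m²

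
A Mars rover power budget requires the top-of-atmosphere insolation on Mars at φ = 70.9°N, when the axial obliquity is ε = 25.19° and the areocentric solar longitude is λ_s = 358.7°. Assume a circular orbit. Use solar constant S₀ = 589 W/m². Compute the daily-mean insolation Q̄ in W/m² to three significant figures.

Q̄ ≈ 58.7 W/m²

sin δ = sin 25.19° × sin 358.7° = -0.00966, so δ = -0.553°.
cos H₀ = −tan(+70.9°) tan(-0.553°) = 0.0279, H₀ = 1.5429 rad.
Bracket: H₀ sin φ sin δ + cos φ cos δ sin H₀ = 1.5429×0.94495×-0.00966 + 0.32722×0.99995×0.99961 = -0.014084 + 0.327076 = 0.312992.
Q̄ = (S₀/π) × [bracket] = (589/π) × 0.312992 = 58.68 W/m².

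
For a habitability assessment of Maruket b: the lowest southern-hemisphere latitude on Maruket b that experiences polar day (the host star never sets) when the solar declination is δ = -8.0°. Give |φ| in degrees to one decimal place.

Polar day requires cos H₀ = −tan φ tan δ ≤ −1, i.e. tan φ tan δ ≥ 1.
The boundary is |tan φ| · |tan δ| = 1, so |φ| = 90° − |δ| = 90° − 8.0° = 82.0° in the southern hemisphere.

|φ| = 82.0°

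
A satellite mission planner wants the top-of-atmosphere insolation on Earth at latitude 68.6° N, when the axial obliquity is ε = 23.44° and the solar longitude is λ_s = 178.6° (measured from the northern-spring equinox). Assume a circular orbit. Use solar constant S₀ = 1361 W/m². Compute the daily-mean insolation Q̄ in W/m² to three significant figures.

Solar declination: sin δ = sin ε · sin λ_s = sin 23.44° × sin 178.6° = 0.00972, so δ = +0.557°.
cos H₀ = −tan(+68.6°) tan(+0.557°) = -0.0248, H₀ = 1.5956 rad.
Bracket: H₀ sin φ sin δ + cos φ cos δ sin H₀ = 1.5956×0.93106×0.00972 + 0.36488×0.99995×0.99969 = 0.014440 + 0.364749 = 0.379189.
Q̄ = (S₀/π) × [bracket] = (1361/π) × 0.379189 = 164.3 W/m².

Q̄ ≈ 164 W/m²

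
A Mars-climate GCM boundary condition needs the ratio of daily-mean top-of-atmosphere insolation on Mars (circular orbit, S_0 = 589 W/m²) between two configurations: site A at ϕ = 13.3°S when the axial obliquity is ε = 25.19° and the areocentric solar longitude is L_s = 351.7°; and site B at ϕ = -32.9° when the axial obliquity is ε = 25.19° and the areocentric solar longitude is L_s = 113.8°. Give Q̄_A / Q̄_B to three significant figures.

Q̄_A / Q̄_B ≈ 2.11

— Configuration A (ϕ=-13.3°):
sin δ = sin 25.19° × sin 351.7° = -0.06144, so δ = -3.523°.
cos h₀ = −tan(-13.3°) tan(-3.523°) = -0.0146, h₀ = 1.5853 rad.
Bracket: h₀ sin ϕ sin δ + cos ϕ cos δ sin h₀ = 1.5853×-0.23005×-0.06144 + 0.97318×0.99811×0.99989 = 0.022407 + 0.971234 = 0.993641.
Q̄ = (S_0/π) × [bracket] = (589/π) × 0.993641 = 186.29 W/m².
— Configuration B (ϕ=-32.9°):
sin δ = sin 25.19° × sin 113.8° = 0.38943, so δ = +22.919°.
cos h₀ = −tan(-32.9°) tan(+22.919°) = 0.2735, h₀ = 1.2937 rad.
Bracket: h₀ sin ϕ sin δ + cos ϕ cos δ sin h₀ = 1.2937×-0.54317×0.38943 + 0.83962×0.92106×0.96187 = -0.273652 + 0.743853 = 0.470201.
Q̄ = (S_0/π) × [bracket] = (589/π) × 0.470201 = 88.155 W/m².
Ratio Q̄_A / Q̄_B = 186.29 / 88.155 = 2.113.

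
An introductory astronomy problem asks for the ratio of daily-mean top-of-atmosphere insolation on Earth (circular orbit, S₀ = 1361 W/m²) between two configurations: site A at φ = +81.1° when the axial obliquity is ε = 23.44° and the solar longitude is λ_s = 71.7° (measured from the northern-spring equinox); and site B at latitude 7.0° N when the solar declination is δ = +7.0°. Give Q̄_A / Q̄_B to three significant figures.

— Configuration A (φ=+81.1°):
Solar declination: sin δ = sin ε · sin λ_s = sin 23.44° × sin 71.7° = 0.37767, so δ = +22.189°.
cos H₀ = −tan(+81.1°) tan(+22.189°) = -2.6047 ≤ −1 ⇒ polar day, H₀ = π.
Bracket: H₀ sin φ sin δ + cos φ cos δ sin H₀ = 3.1416×0.98796×0.37767 + 0.15471×0.92594×0.00000 = 1.172203 + 0.000000 = 1.172203.
Q̄ = (S₀/π) × [bracket] = (1361/π) × 1.172203 = 507.82 W/m².
— Configuration B (φ=+7.0°):
cos H₀ = −tan(+7.0°) tan(+7.000°) = -0.0151, H₀ = 1.5859 rad.
Bracket: H₀ sin φ sin δ + cos φ cos δ sin H₀ = 1.5859×0.12187×0.12187 + 0.99255×0.99255×0.99989 = 0.023554 + 0.985047 = 1.008601.
Q̄ = (S₀/π) × [bracket] = (1361/π) × 1.008601 = 436.95 W/m².
Ratio Q̄_A / Q̄_B = 507.82 / 436.95 = 1.162.

Q̄_A / Q̄_B ≈ 1.16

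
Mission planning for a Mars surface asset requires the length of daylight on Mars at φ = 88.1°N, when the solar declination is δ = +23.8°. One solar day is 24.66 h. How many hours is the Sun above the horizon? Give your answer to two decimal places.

24.66 h

Sunrise equation: cos H₀ = −tan φ · tan δ = -13.2954 ≤ −1, so the Sun never sets (polar day) and H₀ = π.
Daylight = 2H₀/(2π) × 24.66 h = (3.1416/π) × 24.66 = 24.66 h.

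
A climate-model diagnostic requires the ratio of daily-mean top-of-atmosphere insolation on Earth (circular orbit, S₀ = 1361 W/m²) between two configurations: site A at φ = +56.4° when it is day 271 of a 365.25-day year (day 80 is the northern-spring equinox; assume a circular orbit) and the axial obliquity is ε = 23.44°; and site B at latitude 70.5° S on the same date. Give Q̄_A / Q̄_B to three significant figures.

Q̄_A / Q̄_B ≈ 1.14

— Configuration A (φ=+56.4°):
Solar longitude: λ_s = 360° × (271 − 80)/365.25 = 188.255°.
sin δ = sin 23.44° × sin 188.255° = -0.05711, so δ = -3.274°.
cos H₀ = −tan(+56.4°) tan(-3.274°) = 0.0861, H₀ = 1.4846 rad.
Bracket: H₀ sin φ sin δ + cos φ cos δ sin H₀ = 1.4846×0.83292×-0.05711 + 0.55339×0.99837×0.99629 = -0.070620 + 0.550438 = 0.479818.
Q̄ = (S₀/π) × [bracket] = (1361/π) × 0.479818 = 207.87 W/m².
— Configuration B (φ=-70.5°):
cos H₀ = −tan(-70.5°) tan(-3.274°) = -0.1615, H₀ = 1.7330 rad.
Bracket: H₀ sin φ sin δ + cos φ cos δ sin H₀ = 1.7330×-0.94264×-0.05711 + 0.33381×0.99837×0.98687 = 0.093295 + 0.328890 = 0.422185.
Q̄ = (S₀/π) × [bracket] = (1361/π) × 0.422185 = 182.90 W/m².
Ratio Q̄_A / Q̄_B = 207.87 / 182.90 = 1.137.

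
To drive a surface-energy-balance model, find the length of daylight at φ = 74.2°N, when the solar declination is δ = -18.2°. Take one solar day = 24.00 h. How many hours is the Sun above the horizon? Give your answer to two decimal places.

cos H₀ = −tan φ · tan δ = 1.1619 ≥ 1, so the Sun never rises (polar night) and H₀ = 0.
Daylight = 2H₀/(2π) × 24.00 h = (0.0000/π) × 24.00 = 0.00 h.

0.00 h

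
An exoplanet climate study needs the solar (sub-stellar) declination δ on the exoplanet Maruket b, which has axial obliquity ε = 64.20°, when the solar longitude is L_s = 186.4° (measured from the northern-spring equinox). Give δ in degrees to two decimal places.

sin δ = sin ε · sin L_s = sin 64.20° × sin 186.4° = -0.100358.
δ = arcsin(-0.100358) = -5.76°.

δ = -5.76°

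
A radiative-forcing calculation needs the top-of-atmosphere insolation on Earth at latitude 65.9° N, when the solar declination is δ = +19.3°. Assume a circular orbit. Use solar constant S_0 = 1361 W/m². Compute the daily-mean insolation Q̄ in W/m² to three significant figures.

Q̄ ≈ 427 W/m²

cos h₀ = −tan(+65.9°) tan(+19.300°) = -0.7829, h₀ = 2.4701 rad.
Bracket: h₀ sin ϕ sin δ + cos ϕ cos δ sin h₀ = 2.4701×0.91283×0.33051 + 0.40833×0.94380×0.62218 = 0.745228 + 0.239777 = 0.985005.
Q̄ = (S_0/π) × [bracket] = (1361/π) × 0.985005 = 426.7 W/m².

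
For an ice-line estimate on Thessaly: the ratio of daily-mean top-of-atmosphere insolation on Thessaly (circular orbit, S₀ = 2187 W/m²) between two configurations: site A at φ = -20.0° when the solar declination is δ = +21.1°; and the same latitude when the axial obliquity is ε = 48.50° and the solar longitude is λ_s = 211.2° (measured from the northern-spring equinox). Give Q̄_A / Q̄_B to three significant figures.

— Configuration A (φ=-20.0°):
cos H₀ = −tan(-20.0°) tan(+21.100°) = 0.1404, H₀ = 1.4299 rad.
Bracket: H₀ sin φ sin δ + cos φ cos δ sin H₀ = 1.4299×-0.34202×0.36000 + 0.93969×0.93295×0.99009 = -0.176060 + 0.867996 = 0.691936.
Q̄ = (S₀/π) × [bracket] = (2187/π) × 0.691936 = 481.69 W/m².
— Configuration B (φ=-20.0°):
Solar declination: sin δ = sin ε · sin λ_s = sin 48.50° × sin 211.2° = -0.38798, so δ = -22.829°.
cos H₀ = −tan(-20.0°) tan(-22.829°) = -0.1532, H₀ = 1.7246 rad.
Bracket: H₀ sin φ sin δ + cos φ cos δ sin H₀ = 1.7246×-0.34202×-0.38798 + 0.93969×0.92167×0.98819 = 0.228849 + 0.855856 = 1.084705.
Q̄ = (S₀/π) × [bracket] = (2187/π) × 1.084705 = 755.11 W/m².
Ratio Q̄_A / Q̄_B = 481.69 / 755.11 = 0.6379.

Q̄_A / Q̄_B ≈ 0.638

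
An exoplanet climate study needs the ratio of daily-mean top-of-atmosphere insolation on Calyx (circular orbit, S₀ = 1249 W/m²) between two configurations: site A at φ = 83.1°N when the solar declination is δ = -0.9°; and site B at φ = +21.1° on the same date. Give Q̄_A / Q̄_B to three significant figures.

Q̄_A / Q̄_B ≈ 0.105

— Configuration A (φ=+83.1°):
cos H₀ = −tan(+83.1°) tan(-0.900°) = 0.1298, H₀ = 1.4406 rad.
Bracket: H₀ sin φ sin δ + cos φ cos δ sin H₀ = 1.4406×0.99276×-0.01571 + 0.12014×0.99988×0.99154 = -0.022468 + 0.119109 = 0.096641.
Q̄ = (S₀/π) × [bracket] = (1249/π) × 0.096641 = 38.421 W/m².
— Configuration B (φ=+21.1°):
cos H₀ = −tan(+21.1°) tan(-0.900°) = 0.0061, H₀ = 1.5647 rad.
Bracket: H₀ sin φ sin δ + cos φ cos δ sin H₀ = 1.5647×0.36000×-0.01571 + 0.93295×0.99988×0.99998 = -0.008849 + 0.932819 = 0.923970.
Q̄ = (S₀/π) × [bracket] = (1249/π) × 0.923970 = 367.34 W/m².
Ratio Q̄_A / Q̄_B = 38.421 / 367.34 = 0.1046.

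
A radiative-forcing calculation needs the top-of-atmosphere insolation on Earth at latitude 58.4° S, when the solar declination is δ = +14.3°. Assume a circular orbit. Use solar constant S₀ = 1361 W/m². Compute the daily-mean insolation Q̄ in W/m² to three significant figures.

cos H₀ = −tan(-58.4°) tan(+14.300°) = 0.4143, H₀ = 1.1436 rad.
Bracket: H₀ sin φ sin δ + cos φ cos δ sin H₀ = 1.1436×-0.85173×0.24700 + 0.52399×0.96902×0.91013 = -0.240587 + 0.462125 = 0.221538.
Q̄ = (S₀/π) × [bracket] = (1361/π) × 0.221538 = 95.97 W/m².

Q̄ ≈ 96.0 W/m²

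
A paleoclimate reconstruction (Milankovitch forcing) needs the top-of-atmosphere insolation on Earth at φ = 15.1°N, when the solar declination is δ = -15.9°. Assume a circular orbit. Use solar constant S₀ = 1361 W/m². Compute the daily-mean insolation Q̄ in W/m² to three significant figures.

Q̄ ≈ 355 W/m²

cos H₀ = −tan(+15.1°) tan(-15.900°) = 0.0769, H₀ = 1.4939 rad.
Bracket: H₀ sin φ sin δ + cos φ cos δ sin H₀ = 1.4939×0.26050×-0.27396 + 0.96547×0.96174×0.99704 = -0.106615 + 0.925783 = 0.819168.
Q̄ = (S₀/π) × [bracket] = (1361/π) × 0.819168 = 354.9 W/m².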